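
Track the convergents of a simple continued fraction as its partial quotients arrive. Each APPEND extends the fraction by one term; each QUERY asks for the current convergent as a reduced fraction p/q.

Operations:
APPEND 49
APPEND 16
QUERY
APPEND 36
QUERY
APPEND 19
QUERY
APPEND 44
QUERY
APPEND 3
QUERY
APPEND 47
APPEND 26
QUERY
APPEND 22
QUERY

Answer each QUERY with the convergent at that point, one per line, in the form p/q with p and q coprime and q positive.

APPEND 49: p_0 = 49·1 + 0 = 49, q_0 = 49·0 + 1 = 1 → 49/1
APPEND 16: p_1 = 16·49 + 1 = 785, q_1 = 16·1 + 0 = 16 → 785/16
APPEND 36: p_2 = 36·785 + 49 = 28309, q_2 = 36·16 + 1 = 577 → 28309/577
APPEND 19: p_3 = 19·28309 + 785 = 538656, q_3 = 19·577 + 16 = 10979 → 538656/10979
APPEND 44: p_4 = 44·538656 + 28309 = 23729173, q_4 = 44·10979 + 577 = 483653 → 23729173/483653
APPEND 3: p_5 = 3·23729173 + 538656 = 71726175, q_5 = 3·483653 + 10979 = 1461938 → 71726175/1461938
APPEND 47: p_6 = 47·71726175 + 23729173 = 3394859398, q_6 = 47·1461938 + 483653 = 69194739 → 3394859398/69194739
APPEND 26: p_7 = 26·3394859398 + 71726175 = 88338070523, q_7 = 26·69194739 + 1461938 = 1800525152 → 88338070523/1800525152
APPEND 22: p_8 = 22·88338070523 + 3394859398 = 1946832410904, q_8 = 22·1800525152 + 69194739 = 39680748083 → 1946832410904/39680748083

785/16
28309/577
538656/10979
23729173/483653
71726175/1461938
88338070523/1800525152
1946832410904/39680748083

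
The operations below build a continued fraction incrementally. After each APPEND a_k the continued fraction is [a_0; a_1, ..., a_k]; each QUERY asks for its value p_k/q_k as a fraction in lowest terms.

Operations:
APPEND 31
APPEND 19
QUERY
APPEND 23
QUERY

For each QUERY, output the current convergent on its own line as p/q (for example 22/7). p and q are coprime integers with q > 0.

APPEND 31: p_0 = 31·1 + 0 = 31, q_0 = 31·0 + 1 = 1 → 31/1
APPEND 19: p_1 = 19·31 + 1 = 590, q_1 = 19·1 + 0 = 19 → 590/19
APPEND 23: p_2 = 23·590 + 31 = 13601, q_2 = 23·19 + 1 = 438 → 13601/438

590/19
13601/438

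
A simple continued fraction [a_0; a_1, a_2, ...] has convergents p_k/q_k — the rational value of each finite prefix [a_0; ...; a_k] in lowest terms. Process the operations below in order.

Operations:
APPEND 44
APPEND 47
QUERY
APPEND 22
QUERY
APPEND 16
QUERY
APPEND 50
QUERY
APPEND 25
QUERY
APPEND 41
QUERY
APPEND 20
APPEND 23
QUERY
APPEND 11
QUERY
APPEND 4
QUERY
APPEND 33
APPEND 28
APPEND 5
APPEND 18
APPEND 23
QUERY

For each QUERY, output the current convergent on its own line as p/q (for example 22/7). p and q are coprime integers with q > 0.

2069/47
45562/1035
731061/16607
36598612/831385
915696361/20801232
37580149413/853681897
17345509895696/394025782853
191553127537277/4351378050555
783558020044804/17799537985073
1542674790156440243423/35043861237530275430

APPEND 44: p_0 = 44·1 + 0 = 44, q_0 = 44·0 + 1 = 1 → 44/1
APPEND 47: p_1 = 47·44 + 1 = 2069, q_1 = 47·1 + 0 = 47 → 2069/47
APPEND 22: p_2 = 22·2069 + 44 = 45562, q_2 = 22·47 + 1 = 1035 → 45562/1035
APPEND 16: p_3 = 16·45562 + 2069 = 731061, q_3 = 16·1035 + 47 = 16607 → 731061/16607
APPEND 50: p_4 = 50·731061 + 45562 = 36598612, q_4 = 50·16607 + 1035 = 831385 → 36598612/831385
APPEND 25: p_5 = 25·36598612 + 731061 = 915696361, q_5 = 25·831385 + 16607 = 20801232 → 915696361/20801232
APPEND 41: p_6 = 41·915696361 + 36598612 = 37580149413, q_6 = 41·20801232 + 831385 = 853681897 → 37580149413/853681897
APPEND 20: p_7 = 20·37580149413 + 915696361 = 752518684621, q_7 = 20·853681897 + 20801232 = 17094439172 → 752518684621/17094439172
APPEND 23: p_8 = 23·752518684621 + 37580149413 = 17345509895696, q_8 = 23·17094439172 + 853681897 = 394025782853 → 17345509895696/394025782853
APPEND 11: p_9 = 11·17345509895696 + 752518684621 = 191553127537277, q_9 = 11·394025782853 + 17094439172 = 4351378050555 → 191553127537277/4351378050555
APPEND 4: p_10 = 4·191553127537277 + 17345509895696 = 783558020044804, q_10 = 4·4351378050555 + 394025782853 = 17799537985073 → 783558020044804/17799537985073
APPEND 33: p_11 = 33·783558020044804 + 191553127537277 = 26048967789015809, q_11 = 33·17799537985073 + 4351378050555 = 591736131557964 → 26048967789015809/591736131557964
APPEND 28: p_12 = 28·26048967789015809 + 783558020044804 = 730154656112487456, q_12 = 28·591736131557964 + 17799537985073 = 16586411221608065 → 730154656112487456/16586411221608065
APPEND 5: p_13 = 5·730154656112487456 + 26048967789015809 = 3676822248351453089, q_13 = 5·16586411221608065 + 591736131557964 = 83523792239598289 → 3676822248351453089/83523792239598289
APPEND 18: p_14 = 18·3676822248351453089 + 730154656112487456 = 66912955126438643058, q_14 = 18·83523792239598289 + 16586411221608065 = 1520014671534377267 → 66912955126438643058/1520014671534377267
APPEND 23: p_15 = 23·66912955126438643058 + 3676822248351453089 = 1542674790156440243423, q_15 = 23·1520014671534377267 + 83523792239598289 = 35043861237530275430 → 1542674790156440243423/35043861237530275430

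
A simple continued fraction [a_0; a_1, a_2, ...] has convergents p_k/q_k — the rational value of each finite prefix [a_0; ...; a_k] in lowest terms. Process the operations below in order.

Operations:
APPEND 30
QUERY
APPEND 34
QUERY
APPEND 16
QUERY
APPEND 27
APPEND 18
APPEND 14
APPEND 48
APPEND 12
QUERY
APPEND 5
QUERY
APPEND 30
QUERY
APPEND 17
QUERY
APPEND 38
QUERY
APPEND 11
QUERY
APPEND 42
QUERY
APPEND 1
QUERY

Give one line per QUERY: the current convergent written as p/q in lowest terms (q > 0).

30/1
1021/34
16366/545
64883490831/2160668603
329815054759/10983087138
9959335133601/331653282743
169638512325976/5649088893769
6456222803520689/214997031245965
71188089351053555/2370616432599384
2996355975547769999/99780887200420093
3067544064898823554/102151503633019477

APPEND 30: p_0 = 30·1 + 0 = 30, q_0 = 30·0 + 1 = 1 → 30/1
APPEND 34: p_1 = 34·30 + 1 = 1021, q_1 = 34·1 + 0 = 34 → 1021/34
APPEND 16: p_2 = 16·1021 + 30 = 16366, q_2 = 16·34 + 1 = 545 → 16366/545
APPEND 27: p_3 = 27·16366 + 1021 = 442903, q_3 = 27·545 + 34 = 14749 → 442903/14749
APPEND 18: p_4 = 18·442903 + 16366 = 7988620, q_4 = 18·14749 + 545 = 266027 → 7988620/266027
APPEND 14: p_5 = 14·7988620 + 442903 = 112283583, q_5 = 14·266027 + 14749 = 3739127 → 112283583/3739127
APPEND 48: p_6 = 48·112283583 + 7988620 = 5397600604, q_6 = 48·3739127 + 266027 = 179744123 → 5397600604/179744123
APPEND 12: p_7 = 12·5397600604 + 112283583 = 64883490831, q_7 = 12·179744123 + 3739127 = 2160668603 → 64883490831/2160668603
APPEND 5: p_8 = 5·64883490831 + 5397600604 = 329815054759, q_8 = 5·2160668603 + 179744123 = 10983087138 → 329815054759/10983087138
APPEND 30: p_9 = 30·329815054759 + 64883490831 = 9959335133601, q_9 = 30·10983087138 + 2160668603 = 331653282743 → 9959335133601/331653282743
APPEND 17: p_10 = 17·9959335133601 + 329815054759 = 169638512325976, q_10 = 17·331653282743 + 10983087138 = 5649088893769 → 169638512325976/5649088893769
APPEND 38: p_11 = 38·169638512325976 + 9959335133601 = 6456222803520689, q_11 = 38·5649088893769 + 331653282743 = 214997031245965 → 6456222803520689/214997031245965
APPEND 11: p_12 = 11·6456222803520689 + 169638512325976 = 71188089351053555, q_12 = 11·214997031245965 + 5649088893769 = 2370616432599384 → 71188089351053555/2370616432599384
APPEND 42: p_13 = 42·71188089351053555 + 6456222803520689 = 2996355975547769999, q_13 = 42·2370616432599384 + 214997031245965 = 99780887200420093 → 2996355975547769999/99780887200420093
APPEND 1: p_14 = 1·2996355975547769999 + 71188089351053555 = 3067544064898823554, q_14 = 1·99780887200420093 + 2370616432599384 = 102151503633019477 → 3067544064898823554/102151503633019477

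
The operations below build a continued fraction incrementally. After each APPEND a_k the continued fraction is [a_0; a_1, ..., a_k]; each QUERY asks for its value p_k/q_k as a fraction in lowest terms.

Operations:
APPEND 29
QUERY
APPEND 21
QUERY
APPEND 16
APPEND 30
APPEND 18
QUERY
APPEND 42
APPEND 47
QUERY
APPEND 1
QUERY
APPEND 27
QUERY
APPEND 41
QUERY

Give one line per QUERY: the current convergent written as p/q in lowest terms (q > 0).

29/1
610/21
5306829/182695
10494818435/361298782
10717999533/368982103
299880805826/10323815563
12305831038399/423645420186

APPEND 29: p_0 = 29·1 + 0 = 29, q_0 = 29·0 + 1 = 1 → 29/1
APPEND 21: p_1 = 21·29 + 1 = 610, q_1 = 21·1 + 0 = 21 → 610/21
APPEND 16: p_2 = 16·610 + 29 = 9789, q_2 = 16·21 + 1 = 337 → 9789/337
APPEND 30: p_3 = 30·9789 + 610 = 294280, q_3 = 30·337 + 21 = 10131 → 294280/10131
APPEND 18: p_4 = 18·294280 + 9789 = 5306829, q_4 = 18·10131 + 337 = 182695 → 5306829/182695
APPEND 42: p_5 = 42·5306829 + 294280 = 223181098, q_5 = 42·182695 + 10131 = 7683321 → 223181098/7683321
APPEND 47: p_6 = 47·223181098 + 5306829 = 10494818435, q_6 = 47·7683321 + 182695 = 361298782 → 10494818435/361298782
APPEND 1: p_7 = 1·10494818435 + 223181098 = 10717999533, q_7 = 1·361298782 + 7683321 = 368982103 → 10717999533/368982103
APPEND 27: p_8 = 27·10717999533 + 10494818435 = 299880805826, q_8 = 27·368982103 + 361298782 = 10323815563 → 299880805826/10323815563
APPEND 41: p_9 = 41·299880805826 + 10717999533 = 12305831038399, q_9 = 41·10323815563 + 368982103 = 423645420186 → 12305831038399/423645420186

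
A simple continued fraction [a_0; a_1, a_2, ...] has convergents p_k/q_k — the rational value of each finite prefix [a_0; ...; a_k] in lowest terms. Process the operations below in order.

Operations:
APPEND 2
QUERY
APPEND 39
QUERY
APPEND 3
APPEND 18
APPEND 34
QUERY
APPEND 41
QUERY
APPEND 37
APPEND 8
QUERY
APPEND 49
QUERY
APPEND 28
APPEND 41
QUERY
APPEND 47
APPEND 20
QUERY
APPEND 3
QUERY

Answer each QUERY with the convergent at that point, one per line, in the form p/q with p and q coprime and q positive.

APPEND 2: p_0 = 2·1 + 0 = 2, q_0 = 2·0 + 1 = 1 → 2/1
APPEND 39: p_1 = 39·2 + 1 = 79, q_1 = 39·1 + 0 = 39 → 79/39
APPEND 3: p_2 = 3·79 + 2 = 239, q_2 = 3·39 + 1 = 118 → 239/118
APPEND 18: p_3 = 18·239 + 79 = 4381, q_3 = 18·118 + 39 = 2163 → 4381/2163
APPEND 34: p_4 = 34·4381 + 239 = 149193, q_4 = 34·2163 + 118 = 73660 → 149193/73660
APPEND 41: p_5 = 41·149193 + 4381 = 6121294, q_5 = 41·73660 + 2163 = 3022223 → 6121294/3022223
APPEND 37: p_6 = 37·6121294 + 149193 = 226637071, q_6 = 37·3022223 + 73660 = 111895911 → 226637071/111895911
APPEND 8: p_7 = 8·226637071 + 6121294 = 1819217862, q_7 = 8·111895911 + 3022223 = 898189511 → 1819217862/898189511
APPEND 49: p_8 = 49·1819217862 + 226637071 = 89368312309, q_8 = 49·898189511 + 111895911 = 44123181950 → 89368312309/44123181950
APPEND 28: p_9 = 28·89368312309 + 1819217862 = 2504131962514, q_9 = 28·44123181950 + 898189511 = 1236347284111 → 2504131962514/1236347284111
APPEND 41: p_10 = 41·2504131962514 + 89368312309 = 102758778775383, q_10 = 41·1236347284111 + 44123181950 = 50734361830501 → 102758778775383/50734361830501
APPEND 47: p_11 = 47·102758778775383 + 2504131962514 = 4832166734405515, q_11 = 47·50734361830501 + 1236347284111 = 2385751353317658 → 4832166734405515/2385751353317658
APPEND 20: p_12 = 20·4832166734405515 + 102758778775383 = 96746093466885683, q_12 = 20·2385751353317658 + 50734361830501 = 47765761428183661 → 96746093466885683/47765761428183661
APPEND 3: p_13 = 3·96746093466885683 + 4832166734405515 = 295070447135062564, q_13 = 3·47765761428183661 + 2385751353317658 = 145683035637868641 → 295070447135062564/145683035637868641

2/1
79/39
149193/73660
6121294/3022223
1819217862/898189511
89368312309/44123181950
102758778775383/50734361830501
96746093466885683/47765761428183661
295070447135062564/145683035637868641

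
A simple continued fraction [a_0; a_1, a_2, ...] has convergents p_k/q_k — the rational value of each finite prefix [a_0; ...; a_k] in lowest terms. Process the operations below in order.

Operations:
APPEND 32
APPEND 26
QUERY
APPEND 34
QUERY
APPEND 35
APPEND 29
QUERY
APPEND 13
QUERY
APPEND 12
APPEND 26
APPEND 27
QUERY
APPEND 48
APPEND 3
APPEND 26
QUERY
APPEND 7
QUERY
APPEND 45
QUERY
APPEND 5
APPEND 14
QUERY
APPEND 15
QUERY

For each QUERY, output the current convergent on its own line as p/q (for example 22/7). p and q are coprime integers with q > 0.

APPEND 32: p_0 = 32·1 + 0 = 32, q_0 = 32·0 + 1 = 1 → 32/1
APPEND 26: p_1 = 26·32 + 1 = 833, q_1 = 26·1 + 0 = 26 → 833/26
APPEND 34: p_2 = 34·833 + 32 = 28354, q_2 = 34·26 + 1 = 885 → 28354/885
APPEND 35: p_3 = 35·28354 + 833 = 993223, q_3 = 35·885 + 26 = 31001 → 993223/31001
APPEND 29: p_4 = 29·993223 + 28354 = 28831821, q_4 = 29·31001 + 885 = 899914 → 28831821/899914
APPEND 13: p_5 = 13·28831821 + 993223 = 375806896, q_5 = 13·899914 + 31001 = 11729883 → 375806896/11729883
APPEND 12: p_6 = 12·375806896 + 28831821 = 4538514573, q_6 = 12·11729883 + 899914 = 141658510 → 4538514573/141658510
APPEND 26: p_7 = 26·4538514573 + 375806896 = 118377185794, q_7 = 26·141658510 + 11729883 = 3694851143 → 118377185794/3694851143
APPEND 27: p_8 = 27·118377185794 + 4538514573 = 3200722531011, q_8 = 27·3694851143 + 141658510 = 99902639371 → 3200722531011/99902639371
APPEND 48: p_9 = 48·3200722531011 + 118377185794 = 153753058674322, q_9 = 48·99902639371 + 3694851143 = 4799021540951 → 153753058674322/4799021540951
APPEND 3: p_10 = 3·153753058674322 + 3200722531011 = 464459898553977, q_10 = 3·4799021540951 + 99902639371 = 14496967262224 → 464459898553977/14496967262224
APPEND 26: p_11 = 26·464459898553977 + 153753058674322 = 12229710421077724, q_11 = 26·14496967262224 + 4799021540951 = 381720170358775 → 12229710421077724/381720170358775
APPEND 7: p_12 = 7·12229710421077724 + 464459898553977 = 86072432846098045, q_12 = 7·381720170358775 + 14496967262224 = 2686538159773649 → 86072432846098045/2686538159773649
APPEND 45: p_13 = 45·86072432846098045 + 12229710421077724 = 3885489188495489749, q_13 = 45·2686538159773649 + 381720170358775 = 121275937360172980 → 3885489188495489749/121275937360172980
APPEND 5: p_14 = 5·3885489188495489749 + 86072432846098045 = 19513518375323546790, q_14 = 5·121275937360172980 + 2686538159773649 = 609066224960638549 → 19513518375323546790/609066224960638549
APPEND 14: p_15 = 14·19513518375323546790 + 3885489188495489749 = 277074746443025144809, q_15 = 14·609066224960638549 + 121275937360172980 = 8648203086809112666 → 277074746443025144809/8648203086809112666
APPEND 15: p_16 = 15·277074746443025144809 + 19513518375323546790 = 4175634715020700718925, q_16 = 15·8648203086809112666 + 609066224960638549 = 130332112527097328539 → 4175634715020700718925/130332112527097328539

833/26
28354/885
28831821/899914
375806896/11729883
3200722531011/99902639371
12229710421077724/381720170358775
86072432846098045/2686538159773649
3885489188495489749/121275937360172980
277074746443025144809/8648203086809112666
4175634715020700718925/130332112527097328539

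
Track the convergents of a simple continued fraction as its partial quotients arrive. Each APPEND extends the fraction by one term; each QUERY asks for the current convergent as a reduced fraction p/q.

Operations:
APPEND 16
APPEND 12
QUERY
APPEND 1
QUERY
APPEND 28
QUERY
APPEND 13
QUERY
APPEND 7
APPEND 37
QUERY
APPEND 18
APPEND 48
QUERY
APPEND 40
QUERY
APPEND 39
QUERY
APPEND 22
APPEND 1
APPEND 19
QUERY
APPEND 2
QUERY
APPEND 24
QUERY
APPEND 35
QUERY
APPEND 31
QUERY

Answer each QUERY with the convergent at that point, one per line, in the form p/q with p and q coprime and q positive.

APPEND 16: p_0 = 16·1 + 0 = 16, q_0 = 16·0 + 1 = 1 → 16/1
APPEND 12: p_1 = 12·16 + 1 = 193, q_1 = 12·1 + 0 = 12 → 193/12
APPEND 1: p_2 = 1·193 + 16 = 209, q_2 = 1·12 + 1 = 13 → 209/13
APPEND 28: p_3 = 28·209 + 193 = 6045, q_3 = 28·13 + 12 = 376 → 6045/376
APPEND 13: p_4 = 13·6045 + 209 = 78794, q_4 = 13·376 + 13 = 4901 → 78794/4901
APPEND 7: p_5 = 7·78794 + 6045 = 557603, q_5 = 7·4901 + 376 = 34683 → 557603/34683
APPEND 37: p_6 = 37·557603 + 78794 = 20710105, q_6 = 37·34683 + 4901 = 1288172 → 20710105/1288172
APPEND 18: p_7 = 18·20710105 + 557603 = 373339493, q_7 = 18·1288172 + 34683 = 23221779 → 373339493/23221779
APPEND 48: p_8 = 48·373339493 + 20710105 = 17941005769, q_8 = 48·23221779 + 1288172 = 1115933564 → 17941005769/1115933564
APPEND 40: p_9 = 40·17941005769 + 373339493 = 718013570253, q_9 = 40·1115933564 + 23221779 = 44660564339 → 718013570253/44660564339
APPEND 39: p_10 = 39·718013570253 + 17941005769 = 28020470245636, q_10 = 39·44660564339 + 1115933564 = 1742877942785 → 28020470245636/1742877942785
APPEND 22: p_11 = 22·28020470245636 + 718013570253 = 617168358974245, q_11 = 22·1742877942785 + 44660564339 = 38387975305609 → 617168358974245/38387975305609
APPEND 1: p_12 = 1·617168358974245 + 28020470245636 = 645188829219881, q_12 = 1·38387975305609 + 1742877942785 = 40130853248394 → 645188829219881/40130853248394
APPEND 19: p_13 = 19·645188829219881 + 617168358974245 = 12875756114151984, q_13 = 19·40130853248394 + 38387975305609 = 800874187025095 → 12875756114151984/800874187025095
APPEND 2: p_14 = 2·12875756114151984 + 645188829219881 = 26396701057523849, q_14 = 2·800874187025095 + 40130853248394 = 1641879227298584 → 26396701057523849/1641879227298584
APPEND 24: p_15 = 24·26396701057523849 + 12875756114151984 = 646396581494724360, q_15 = 24·1641879227298584 + 800874187025095 = 40205975642191111 → 646396581494724360/40205975642191111
APPEND 35: p_16 = 35·646396581494724360 + 26396701057523849 = 22650277053372876449, q_16 = 35·40205975642191111 + 1641879227298584 = 1408851026703987469 → 22650277053372876449/1408851026703987469
APPEND 31: p_17 = 31·22650277053372876449 + 646396581494724360 = 702804985236053894279, q_17 = 31·1408851026703987469 + 40205975642191111 = 43714587803465802650 → 702804985236053894279/43714587803465802650

193/12
209/13
6045/376
78794/4901
20710105/1288172
17941005769/1115933564
718013570253/44660564339
28020470245636/1742877942785
12875756114151984/800874187025095
26396701057523849/1641879227298584
646396581494724360/40205975642191111
22650277053372876449/1408851026703987469
702804985236053894279/43714587803465802650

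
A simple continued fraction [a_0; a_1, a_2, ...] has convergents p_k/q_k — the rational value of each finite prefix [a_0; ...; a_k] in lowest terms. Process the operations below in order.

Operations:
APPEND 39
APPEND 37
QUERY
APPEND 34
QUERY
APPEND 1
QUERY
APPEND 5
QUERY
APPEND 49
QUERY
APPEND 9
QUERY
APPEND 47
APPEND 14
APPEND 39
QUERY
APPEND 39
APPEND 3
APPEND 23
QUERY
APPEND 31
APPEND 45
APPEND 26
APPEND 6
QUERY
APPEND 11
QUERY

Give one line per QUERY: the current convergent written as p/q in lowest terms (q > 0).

APPEND 39: p_0 = 39·1 + 0 = 39, q_0 = 39·0 + 1 = 1 → 39/1
APPEND 37: p_1 = 37·39 + 1 = 1444, q_1 = 37·1 + 0 = 37 → 1444/37
APPEND 34: p_2 = 34·1444 + 39 = 49135, q_2 = 34·37 + 1 = 1259 → 49135/1259
APPEND 1: p_3 = 1·49135 + 1444 = 50579, q_3 = 1·1259 + 37 = 1296 → 50579/1296
APPEND 5: p_4 = 5·50579 + 49135 = 302030, q_4 = 5·1296 + 1259 = 7739 → 302030/7739
APPEND 49: p_5 = 49·302030 + 50579 = 14850049, q_5 = 49·7739 + 1296 = 380507 → 14850049/380507
APPEND 9: p_6 = 9·14850049 + 302030 = 133952471, q_6 = 9·380507 + 7739 = 3432302 → 133952471/3432302
APPEND 47: p_7 = 47·133952471 + 14850049 = 6310616186, q_7 = 47·3432302 + 380507 = 161698701 → 6310616186/161698701
APPEND 14: p_8 = 14·6310616186 + 133952471 = 88482579075, q_8 = 14·161698701 + 3432302 = 2267214116 → 88482579075/2267214116
APPEND 39: p_9 = 39·88482579075 + 6310616186 = 3457131200111, q_9 = 39·2267214116 + 161698701 = 88583049225 → 3457131200111/88583049225
APPEND 39: p_10 = 39·3457131200111 + 88482579075 = 134916599383404, q_10 = 39·88583049225 + 2267214116 = 3457006133891 → 134916599383404/3457006133891
APPEND 3: p_11 = 3·134916599383404 + 3457131200111 = 408206929350323, q_11 = 3·3457006133891 + 88583049225 = 10459601450898 → 408206929350323/10459601450898
APPEND 23: p_12 = 23·408206929350323 + 134916599383404 = 9523675974440833, q_12 = 23·10459601450898 + 3457006133891 = 244027839504545 → 9523675974440833/244027839504545
APPEND 31: p_13 = 31·9523675974440833 + 408206929350323 = 295642162137016146, q_13 = 31·244027839504545 + 10459601450898 = 7575322626091793 → 295642162137016146/7575322626091793
APPEND 45: p_14 = 45·295642162137016146 + 9523675974440833 = 13313420972140167403, q_14 = 45·7575322626091793 + 244027839504545 = 341133546013635230 → 13313420972140167403/341133546013635230
APPEND 26: p_15 = 26·13313420972140167403 + 295642162137016146 = 346444587437781368624, q_15 = 26·341133546013635230 + 7575322626091793 = 8877047518980607773 → 346444587437781368624/8877047518980607773
APPEND 6: p_16 = 6·346444587437781368624 + 13313420972140167403 = 2091980945598828379147, q_16 = 6·8877047518980607773 + 341133546013635230 = 53603418659897281868 → 2091980945598828379147/53603418659897281868
APPEND 11: p_17 = 11·2091980945598828379147 + 346444587437781368624 = 23358234989024893539241, q_17 = 11·53603418659897281868 + 8877047518980607773 = 598514652777850708321 → 23358234989024893539241/598514652777850708321

1444/37
49135/1259
50579/1296
302030/7739
14850049/380507
133952471/3432302
3457131200111/88583049225
9523675974440833/244027839504545
2091980945598828379147/53603418659897281868
23358234989024893539241/598514652777850708321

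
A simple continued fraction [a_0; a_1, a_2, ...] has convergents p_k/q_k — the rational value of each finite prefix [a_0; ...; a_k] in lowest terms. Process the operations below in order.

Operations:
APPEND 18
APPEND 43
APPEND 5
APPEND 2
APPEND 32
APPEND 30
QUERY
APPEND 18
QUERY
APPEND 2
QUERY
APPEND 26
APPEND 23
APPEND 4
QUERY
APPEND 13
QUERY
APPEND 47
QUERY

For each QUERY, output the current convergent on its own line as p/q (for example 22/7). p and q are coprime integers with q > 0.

8343911/462955
150468243/8348606
309280397/17160167
763070668133/42338344832
10108638413121/560869440787
475869076084820/26403202061821

APPEND 18: p_0 = 18·1 + 0 = 18, q_0 = 18·0 + 1 = 1 → 18/1
APPEND 43: p_1 = 43·18 + 1 = 775, q_1 = 43·1 + 0 = 43 → 775/43
APPEND 5: p_2 = 5·775 + 18 = 3893, q_2 = 5·43 + 1 = 216 → 3893/216
APPEND 2: p_3 = 2·3893 + 775 = 8561, q_3 = 2·216 + 43 = 475 → 8561/475
APPEND 32: p_4 = 32·8561 + 3893 = 277845, q_4 = 32·475 + 216 = 15416 → 277845/15416
APPEND 30: p_5 = 30·277845 + 8561 = 8343911, q_5 = 30·15416 + 475 = 462955 → 8343911/462955
APPEND 18: p_6 = 18·8343911 + 277845 = 150468243, q_6 = 18·462955 + 15416 = 8348606 → 150468243/8348606
APPEND 2: p_7 = 2·150468243 + 8343911 = 309280397, q_7 = 2·8348606 + 462955 = 17160167 → 309280397/17160167
APPEND 26: p_8 = 26·309280397 + 150468243 = 8191758565, q_8 = 26·17160167 + 8348606 = 454512948 → 8191758565/454512948
APPEND 23: p_9 = 23·8191758565 + 309280397 = 188719727392, q_9 = 23·454512948 + 17160167 = 10470957971 → 188719727392/10470957971
APPEND 4: p_10 = 4·188719727392 + 8191758565 = 763070668133, q_10 = 4·10470957971 + 454512948 = 42338344832 → 763070668133/42338344832
APPEND 13: p_11 = 13·763070668133 + 188719727392 = 10108638413121, q_11 = 13·42338344832 + 10470957971 = 560869440787 → 10108638413121/560869440787
APPEND 47: p_12 = 47·10108638413121 + 763070668133 = 475869076084820, q_12 = 47·560869440787 + 42338344832 = 26403202061821 → 475869076084820/26403202061821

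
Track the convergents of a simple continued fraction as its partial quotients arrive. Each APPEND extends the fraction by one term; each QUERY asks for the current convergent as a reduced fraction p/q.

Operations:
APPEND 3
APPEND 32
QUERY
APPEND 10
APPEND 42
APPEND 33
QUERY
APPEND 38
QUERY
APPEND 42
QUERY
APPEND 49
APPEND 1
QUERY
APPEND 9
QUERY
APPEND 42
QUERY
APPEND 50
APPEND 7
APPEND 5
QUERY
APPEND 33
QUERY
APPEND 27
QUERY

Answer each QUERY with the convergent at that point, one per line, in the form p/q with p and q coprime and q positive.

APPEND 3: p_0 = 3·1 + 0 = 3, q_0 = 3·0 + 1 = 1 → 3/1
APPEND 32: p_1 = 32·3 + 1 = 97, q_1 = 32·1 + 0 = 32 → 97/32
APPEND 10: p_2 = 10·97 + 3 = 973, q_2 = 10·32 + 1 = 321 → 973/321
APPEND 42: p_3 = 42·973 + 97 = 40963, q_3 = 42·321 + 32 = 13514 → 40963/13514
APPEND 33: p_4 = 33·40963 + 973 = 1352752, q_4 = 33·13514 + 321 = 446283 → 1352752/446283
APPEND 38: p_5 = 38·1352752 + 40963 = 51445539, q_5 = 38·446283 + 13514 = 16972268 → 51445539/16972268
APPEND 42: p_6 = 42·51445539 + 1352752 = 2162065390, q_6 = 42·16972268 + 446283 = 713281539 → 2162065390/713281539
APPEND 49: p_7 = 49·2162065390 + 51445539 = 105992649649, q_7 = 49·713281539 + 16972268 = 34967767679 → 105992649649/34967767679
APPEND 1: p_8 = 1·105992649649 + 2162065390 = 108154715039, q_8 = 1·34967767679 + 713281539 = 35681049218 → 108154715039/35681049218
APPEND 9: p_9 = 9·108154715039 + 105992649649 = 1079385085000, q_9 = 9·35681049218 + 34967767679 = 356097210641 → 1079385085000/356097210641
APPEND 42: p_10 = 42·1079385085000 + 108154715039 = 45442328285039, q_10 = 42·356097210641 + 35681049218 = 14991763896140 → 45442328285039/14991763896140
APPEND 50: p_11 = 50·45442328285039 + 1079385085000 = 2273195799336950, q_11 = 50·14991763896140 + 356097210641 = 749944292017641 → 2273195799336950/749944292017641
APPEND 7: p_12 = 7·2273195799336950 + 45442328285039 = 15957812923643689, q_12 = 7·749944292017641 + 14991763896140 = 5264601808019627 → 15957812923643689/5264601808019627
APPEND 5: p_13 = 5·15957812923643689 + 2273195799336950 = 82062260417555395, q_13 = 5·5264601808019627 + 749944292017641 = 27072953332115776 → 82062260417555395/27072953332115776
APPEND 33: p_14 = 33·82062260417555395 + 15957812923643689 = 2724012406702971724, q_14 = 33·27072953332115776 + 5264601808019627 = 898672061767840235 → 2724012406702971724/898672061767840235
APPEND 27: p_15 = 27·2724012406702971724 + 82062260417555395 = 73630397241397791943, q_15 = 27·898672061767840235 + 27072953332115776 = 24291218621063802121 → 73630397241397791943/24291218621063802121

97/32
1352752/446283
51445539/16972268
2162065390/713281539
108154715039/35681049218
1079385085000/356097210641
45442328285039/14991763896140
82062260417555395/27072953332115776
2724012406702971724/898672061767840235
73630397241397791943/24291218621063802121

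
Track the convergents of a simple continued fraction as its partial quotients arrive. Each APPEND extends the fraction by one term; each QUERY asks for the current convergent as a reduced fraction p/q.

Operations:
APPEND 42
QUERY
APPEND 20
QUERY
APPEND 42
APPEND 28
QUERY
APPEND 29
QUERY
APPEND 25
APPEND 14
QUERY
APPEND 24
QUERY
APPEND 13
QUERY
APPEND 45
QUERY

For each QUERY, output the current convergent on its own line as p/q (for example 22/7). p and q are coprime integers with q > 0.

42/1
841/20
991033/23568
28775321/684313
10114012133/240523815
243456665250/5789702953
3175050660383/75506662204
143120736382485/3403589502133

APPEND 42: p_0 = 42·1 + 0 = 42, q_0 = 42·0 + 1 = 1 → 42/1
APPEND 20: p_1 = 20·42 + 1 = 841, q_1 = 20·1 + 0 = 20 → 841/20
APPEND 42: p_2 = 42·841 + 42 = 35364, q_2 = 42·20 + 1 = 841 → 35364/841
APPEND 28: p_3 = 28·35364 + 841 = 991033, q_3 = 28·841 + 20 = 23568 → 991033/23568
APPEND 29: p_4 = 29·991033 + 35364 = 28775321, q_4 = 29·23568 + 841 = 684313 → 28775321/684313
APPEND 25: p_5 = 25·28775321 + 991033 = 720374058, q_5 = 25·684313 + 23568 = 17131393 → 720374058/17131393
APPEND 14: p_6 = 14·720374058 + 28775321 = 10114012133, q_6 = 14·17131393 + 684313 = 240523815 → 10114012133/240523815
APPEND 24: p_7 = 24·10114012133 + 720374058 = 243456665250, q_7 = 24·240523815 + 17131393 = 5789702953 → 243456665250/5789702953
APPEND 13: p_8 = 13·243456665250 + 10114012133 = 3175050660383, q_8 = 13·5789702953 + 240523815 = 75506662204 → 3175050660383/75506662204
APPEND 45: p_9 = 45·3175050660383 + 243456665250 = 143120736382485, q_9 = 45·75506662204 + 5789702953 = 3403589502133 → 143120736382485/3403589502133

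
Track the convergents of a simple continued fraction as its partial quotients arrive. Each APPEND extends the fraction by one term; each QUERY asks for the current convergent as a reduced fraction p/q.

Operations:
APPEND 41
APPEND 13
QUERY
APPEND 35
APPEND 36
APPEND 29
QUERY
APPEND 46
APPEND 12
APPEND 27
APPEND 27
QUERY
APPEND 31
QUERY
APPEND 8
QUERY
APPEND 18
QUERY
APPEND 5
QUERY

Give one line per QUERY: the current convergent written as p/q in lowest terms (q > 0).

APPEND 41: p_0 = 41·1 + 0 = 41, q_0 = 41·0 + 1 = 1 → 41/1
APPEND 13: p_1 = 13·41 + 1 = 534, q_1 = 13·1 + 0 = 13 → 534/13
APPEND 35: p_2 = 35·534 + 41 = 18731, q_2 = 35·13 + 1 = 456 → 18731/456
APPEND 36: p_3 = 36·18731 + 534 = 674850, q_3 = 36·456 + 13 = 16429 → 674850/16429
APPEND 29: p_4 = 29·674850 + 18731 = 19589381, q_4 = 29·16429 + 456 = 476897 → 19589381/476897
APPEND 46: p_5 = 46·19589381 + 674850 = 901786376, q_5 = 46·476897 + 16429 = 21953691 → 901786376/21953691
APPEND 12: p_6 = 12·901786376 + 19589381 = 10841025893, q_6 = 12·21953691 + 476897 = 263921189 → 10841025893/263921189
APPEND 27: p_7 = 27·10841025893 + 901786376 = 293609485487, q_7 = 27·263921189 + 21953691 = 7147825794 → 293609485487/7147825794
APPEND 27: p_8 = 27·293609485487 + 10841025893 = 7938297134042, q_8 = 27·7147825794 + 263921189 = 193255217627 → 7938297134042/193255217627
APPEND 31: p_9 = 31·7938297134042 + 293609485487 = 246380820640789, q_9 = 31·193255217627 + 7147825794 = 5998059572231 → 246380820640789/5998059572231
APPEND 8: p_10 = 8·246380820640789 + 7938297134042 = 1978984862260354, q_10 = 8·5998059572231 + 193255217627 = 48177731795475 → 1978984862260354/48177731795475
APPEND 18: p_11 = 18·1978984862260354 + 246380820640789 = 35868108341327161, q_11 = 18·48177731795475 + 5998059572231 = 873197231890781 → 35868108341327161/873197231890781
APPEND 5: p_12 = 5·35868108341327161 + 1978984862260354 = 181319526568896159, q_12 = 5·873197231890781 + 48177731795475 = 4414163891249380 → 181319526568896159/4414163891249380

534/13
19589381/476897
7938297134042/193255217627
246380820640789/5998059572231
1978984862260354/48177731795475
35868108341327161/873197231890781
181319526568896159/4414163891249380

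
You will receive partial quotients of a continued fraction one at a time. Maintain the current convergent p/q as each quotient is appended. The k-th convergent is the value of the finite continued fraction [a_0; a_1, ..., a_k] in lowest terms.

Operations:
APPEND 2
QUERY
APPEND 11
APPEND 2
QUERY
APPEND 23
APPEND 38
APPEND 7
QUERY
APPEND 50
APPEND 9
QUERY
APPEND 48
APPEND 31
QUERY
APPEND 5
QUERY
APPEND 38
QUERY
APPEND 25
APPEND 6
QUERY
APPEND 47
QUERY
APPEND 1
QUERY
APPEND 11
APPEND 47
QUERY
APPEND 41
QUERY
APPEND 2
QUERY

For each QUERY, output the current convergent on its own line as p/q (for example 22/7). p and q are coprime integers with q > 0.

2/1
48/23
301245/144341
136247361/65282678
203340579373/97430272925
1023257875317/490292170762
39087139841419/18728532761881
5908297663306171/2830950200068603
278668191929300829/133523363014442128
284576489592607000/136354313214510731
160508026629647564963/76907132306795338674
6584238101392998141312/3154825845386982945803
13328984229415643847587/6386558823080761230280

APPEND 2: p_0 = 2·1 + 0 = 2, q_0 = 2·0 + 1 = 1 → 2/1
APPEND 11: p_1 = 11·2 + 1 = 23, q_1 = 11·1 + 0 = 11 → 23/11
APPEND 2: p_2 = 2·23 + 2 = 48, q_2 = 2·11 + 1 = 23 → 48/23
APPEND 23: p_3 = 23·48 + 23 = 1127, q_3 = 23·23 + 11 = 540 → 1127/540
APPEND 38: p_4 = 38·1127 + 48 = 42874, q_4 = 38·540 + 23 = 20543 → 42874/20543
APPEND 7: p_5 = 7·42874 + 1127 = 301245, q_5 = 7·20543 + 540 = 144341 → 301245/144341
APPEND 50: p_6 = 50·301245 + 42874 = 15105124, q_6 = 50·144341 + 20543 = 7237593 → 15105124/7237593
APPEND 9: p_7 = 9·15105124 + 301245 = 136247361, q_7 = 9·7237593 + 144341 = 65282678 → 136247361/65282678
APPEND 48: p_8 = 48·136247361 + 15105124 = 6554978452, q_8 = 48·65282678 + 7237593 = 3140806137 → 6554978452/3140806137
APPEND 31: p_9 = 31·6554978452 + 136247361 = 203340579373, q_9 = 31·3140806137 + 65282678 = 97430272925 → 203340579373/97430272925
APPEND 5: p_10 = 5·203340579373 + 6554978452 = 1023257875317, q_10 = 5·97430272925 + 3140806137 = 490292170762 → 1023257875317/490292170762
APPEND 38: p_11 = 38·1023257875317 + 203340579373 = 39087139841419, q_11 = 38·490292170762 + 97430272925 = 18728532761881 → 39087139841419/18728532761881
APPEND 25: p_12 = 25·39087139841419 + 1023257875317 = 978201753910792, q_12 = 25·18728532761881 + 490292170762 = 468703611217787 → 978201753910792/468703611217787
APPEND 6: p_13 = 6·978201753910792 + 39087139841419 = 5908297663306171, q_13 = 6·468703611217787 + 18728532761881 = 2830950200068603 → 5908297663306171/2830950200068603
APPEND 47: p_14 = 47·5908297663306171 + 978201753910792 = 278668191929300829, q_14 = 47·2830950200068603 + 468703611217787 = 133523363014442128 → 278668191929300829/133523363014442128
APPEND 1: p_15 = 1·278668191929300829 + 5908297663306171 = 284576489592607000, q_15 = 1·133523363014442128 + 2830950200068603 = 136354313214510731 → 284576489592607000/136354313214510731
APPEND 11: p_16 = 11·284576489592607000 + 278668191929300829 = 3409009577447977829, q_16 = 11·136354313214510731 + 133523363014442128 = 1633420808374060169 → 3409009577447977829/1633420808374060169
APPEND 47: p_17 = 47·3409009577447977829 + 284576489592607000 = 160508026629647564963, q_17 = 47·1633420808374060169 + 136354313214510731 = 76907132306795338674 → 160508026629647564963/76907132306795338674
APPEND 41: p_18 = 41·160508026629647564963 + 3409009577447977829 = 6584238101392998141312, q_18 = 41·76907132306795338674 + 1633420808374060169 = 3154825845386982945803 → 6584238101392998141312/3154825845386982945803
APPEND 2: p_19 = 2·6584238101392998141312 + 160508026629647564963 = 13328984229415643847587, q_19 = 2·3154825845386982945803 + 76907132306795338674 = 6386558823080761230280 → 13328984229415643847587/6386558823080761230280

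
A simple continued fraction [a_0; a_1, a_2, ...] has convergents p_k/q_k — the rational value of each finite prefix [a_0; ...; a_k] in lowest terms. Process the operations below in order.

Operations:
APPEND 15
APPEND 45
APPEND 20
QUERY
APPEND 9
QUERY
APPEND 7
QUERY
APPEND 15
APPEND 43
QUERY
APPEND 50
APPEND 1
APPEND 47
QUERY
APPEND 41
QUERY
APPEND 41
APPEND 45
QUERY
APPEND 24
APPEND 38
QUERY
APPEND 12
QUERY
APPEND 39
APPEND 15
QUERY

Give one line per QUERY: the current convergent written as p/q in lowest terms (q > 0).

13535/901
122491/8154
870972/57979
567915025/37805056
1390321045583/92551108304
57032139722249/3796524376159
105343894374322889/7012548798263194
96267884469643793753/6408375554734467396
1157745206808758932164/77068963578022456231
679882709456977391154399/45258538290042176362306

APPEND 15: p_0 = 15·1 + 0 = 15, q_0 = 15·0 + 1 = 1 → 15/1
APPEND 45: p_1 = 45·15 + 1 = 676, q_1 = 45·1 + 0 = 45 → 676/45
APPEND 20: p_2 = 20·676 + 15 = 13535, q_2 = 20·45 + 1 = 901 → 13535/901
APPEND 9: p_3 = 9·13535 + 676 = 122491, q_3 = 9·901 + 45 = 8154 → 122491/8154
APPEND 7: p_4 = 7·122491 + 13535 = 870972, q_4 = 7·8154 + 901 = 57979 → 870972/57979
APPEND 15: p_5 = 15·870972 + 122491 = 13187071, q_5 = 15·57979 + 8154 = 877839 → 13187071/877839
APPEND 43: p_6 = 43·13187071 + 870972 = 567915025, q_6 = 43·877839 + 57979 = 37805056 → 567915025/37805056
APPEND 50: p_7 = 50·567915025 + 13187071 = 28408938321, q_7 = 50·37805056 + 877839 = 1891130639 → 28408938321/1891130639
APPEND 1: p_8 = 1·28408938321 + 567915025 = 28976853346, q_8 = 1·1891130639 + 37805056 = 1928935695 → 28976853346/1928935695
APPEND 47: p_9 = 47·28976853346 + 28408938321 = 1390321045583, q_9 = 47·1928935695 + 1891130639 = 92551108304 → 1390321045583/92551108304
APPEND 41: p_10 = 41·1390321045583 + 28976853346 = 57032139722249, q_10 = 41·92551108304 + 1928935695 = 3796524376159 → 57032139722249/3796524376159
APPEND 41: p_11 = 41·57032139722249 + 1390321045583 = 2339708049657792, q_11 = 41·3796524376159 + 92551108304 = 155750050530823 → 2339708049657792/155750050530823
APPEND 45: p_12 = 45·2339708049657792 + 57032139722249 = 105343894374322889, q_12 = 45·155750050530823 + 3796524376159 = 7012548798263194 → 105343894374322889/7012548798263194
APPEND 24: p_13 = 24·105343894374322889 + 2339708049657792 = 2530593173033407128, q_13 = 24·7012548798263194 + 155750050530823 = 168456921208847479 → 2530593173033407128/168456921208847479
APPEND 38: p_14 = 38·2530593173033407128 + 105343894374322889 = 96267884469643793753, q_14 = 38·168456921208847479 + 7012548798263194 = 6408375554734467396 → 96267884469643793753/6408375554734467396
APPEND 12: p_15 = 12·96267884469643793753 + 2530593173033407128 = 1157745206808758932164, q_15 = 12·6408375554734467396 + 168456921208847479 = 77068963578022456231 → 1157745206808758932164/77068963578022456231
APPEND 39: p_16 = 39·1157745206808758932164 + 96267884469643793753 = 45248330950011242148149, q_16 = 39·77068963578022456231 + 6408375554734467396 = 3012097955097610260405 → 45248330950011242148149/3012097955097610260405
APPEND 15: p_17 = 15·45248330950011242148149 + 1157745206808758932164 = 679882709456977391154399, q_17 = 15·3012097955097610260405 + 77068963578022456231 = 45258538290042176362306 → 679882709456977391154399/45258538290042176362306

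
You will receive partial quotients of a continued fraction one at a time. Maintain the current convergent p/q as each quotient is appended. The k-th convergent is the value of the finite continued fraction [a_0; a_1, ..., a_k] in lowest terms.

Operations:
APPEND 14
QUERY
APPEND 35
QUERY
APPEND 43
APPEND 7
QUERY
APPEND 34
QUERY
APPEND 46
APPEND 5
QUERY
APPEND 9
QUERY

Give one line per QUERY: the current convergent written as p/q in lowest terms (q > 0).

14/1
491/35
148380/10577
5066047/361124
1170998757/83472529
10772175355/767875042

APPEND 14: p_0 = 14·1 + 0 = 14, q_0 = 14·0 + 1 = 1 → 14/1
APPEND 35: p_1 = 35·14 + 1 = 491, q_1 = 35·1 + 0 = 35 → 491/35
APPEND 43: p_2 = 43·491 + 14 = 21127, q_2 = 43·35 + 1 = 1506 → 21127/1506
APPEND 7: p_3 = 7·21127 + 491 = 148380, q_3 = 7·1506 + 35 = 10577 → 148380/10577
APPEND 34: p_4 = 34·148380 + 21127 = 5066047, q_4 = 34·10577 + 1506 = 361124 → 5066047/361124
APPEND 46: p_5 = 46·5066047 + 148380 = 233186542, q_5 = 46·361124 + 10577 = 16622281 → 233186542/16622281
APPEND 5: p_6 = 5·233186542 + 5066047 = 1170998757, q_6 = 5·16622281 + 361124 = 83472529 → 1170998757/83472529
APPEND 9: p_7 = 9·1170998757 + 233186542 = 10772175355, q_7 = 9·83472529 + 16622281 = 767875042 → 10772175355/767875042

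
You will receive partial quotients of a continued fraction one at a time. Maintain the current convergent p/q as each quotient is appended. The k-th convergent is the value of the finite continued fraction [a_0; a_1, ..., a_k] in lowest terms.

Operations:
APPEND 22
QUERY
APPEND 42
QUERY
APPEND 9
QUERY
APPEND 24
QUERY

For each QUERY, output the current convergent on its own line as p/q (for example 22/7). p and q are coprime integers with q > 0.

APPEND 22: p_0 = 22·1 + 0 = 22, q_0 = 22·0 + 1 = 1 → 22/1
APPEND 42: p_1 = 42·22 + 1 = 925, q_1 = 42·1 + 0 = 42 → 925/42
APPEND 9: p_2 = 9·925 + 22 = 8347, q_2 = 9·42 + 1 = 379 → 8347/379
APPEND 24: p_3 = 24·8347 + 925 = 201253, q_3 = 24·379 + 42 = 9138 → 201253/9138

22/1
925/42
8347/379
201253/9138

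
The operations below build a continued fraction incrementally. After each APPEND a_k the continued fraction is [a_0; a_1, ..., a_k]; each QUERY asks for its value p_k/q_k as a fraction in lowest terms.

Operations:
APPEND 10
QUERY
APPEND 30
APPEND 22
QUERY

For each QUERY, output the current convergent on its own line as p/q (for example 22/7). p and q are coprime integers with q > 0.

10/1
6632/661

APPEND 10: p_0 = 10·1 + 0 = 10, q_0 = 10·0 + 1 = 1 → 10/1
APPEND 30: p_1 = 30·10 + 1 = 301, q_1 = 30·1 + 0 = 30 → 301/30
APPEND 22: p_2 = 22·301 + 10 = 6632, q_2 = 22·30 + 1 = 661 → 6632/661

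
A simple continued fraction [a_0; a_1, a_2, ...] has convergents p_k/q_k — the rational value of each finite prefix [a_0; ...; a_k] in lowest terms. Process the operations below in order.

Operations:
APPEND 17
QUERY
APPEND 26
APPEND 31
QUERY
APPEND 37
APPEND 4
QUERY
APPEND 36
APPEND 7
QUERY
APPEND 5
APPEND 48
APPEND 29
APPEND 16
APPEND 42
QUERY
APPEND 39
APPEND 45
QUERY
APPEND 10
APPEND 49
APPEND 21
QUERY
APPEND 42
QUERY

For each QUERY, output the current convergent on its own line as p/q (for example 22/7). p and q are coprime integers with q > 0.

APPEND 17: p_0 = 17·1 + 0 = 17, q_0 = 17·0 + 1 = 1 → 17/1
APPEND 26: p_1 = 26·17 + 1 = 443, q_1 = 26·1 + 0 = 26 → 443/26
APPEND 31: p_2 = 31·443 + 17 = 13750, q_2 = 31·26 + 1 = 807 → 13750/807
APPEND 37: p_3 = 37·13750 + 443 = 509193, q_3 = 37·807 + 26 = 29885 → 509193/29885
APPEND 4: p_4 = 4·509193 + 13750 = 2050522, q_4 = 4·29885 + 807 = 120347 → 2050522/120347
APPEND 36: p_5 = 36·2050522 + 509193 = 74327985, q_5 = 36·120347 + 29885 = 4362377 → 74327985/4362377
APPEND 7: p_6 = 7·74327985 + 2050522 = 522346417, q_6 = 7·4362377 + 120347 = 30656986 → 522346417/30656986
APPEND 5: p_7 = 5·522346417 + 74327985 = 2686060070, q_7 = 5·30656986 + 4362377 = 157647307 → 2686060070/157647307
APPEND 48: p_8 = 48·2686060070 + 522346417 = 129453229777, q_8 = 48·157647307 + 30656986 = 7597727722 → 129453229777/7597727722
APPEND 29: p_9 = 29·129453229777 + 2686060070 = 3756829723603, q_9 = 29·7597727722 + 157647307 = 220491751245 → 3756829723603/220491751245
APPEND 16: p_10 = 16·3756829723603 + 129453229777 = 60238728807425, q_10 = 16·220491751245 + 7597727722 = 3535465747642 → 60238728807425/3535465747642
APPEND 42: p_11 = 42·60238728807425 + 3756829723603 = 2533783439635453, q_11 = 42·3535465747642 + 220491751245 = 148710053152209 → 2533783439635453/148710053152209
APPEND 39: p_12 = 39·2533783439635453 + 60238728807425 = 98877792874590092, q_12 = 39·148710053152209 + 3535465747642 = 5803227538683793 → 98877792874590092/5803227538683793
APPEND 45: p_13 = 45·98877792874590092 + 2533783439635453 = 4452034462796189593, q_13 = 45·5803227538683793 + 148710053152209 = 261293949293922894 → 4452034462796189593/261293949293922894
APPEND 10: p_14 = 10·4452034462796189593 + 98877792874590092 = 44619222420836486022, q_14 = 10·261293949293922894 + 5803227538683793 = 2618742720477912733 → 44619222420836486022/2618742720477912733
APPEND 49: p_15 = 49·44619222420836486022 + 4452034462796189593 = 2190793933083784004671, q_15 = 49·2618742720477912733 + 261293949293922894 = 128579687252711646811 → 2190793933083784004671/128579687252711646811
APPEND 21: p_16 = 21·2190793933083784004671 + 44619222420836486022 = 46051291817180300584113, q_16 = 21·128579687252711646811 + 2618742720477912733 = 2702792175027422495764 → 46051291817180300584113/2702792175027422495764
APPEND 42: p_17 = 42·46051291817180300584113 + 2190793933083784004671 = 1936345050254656408537417, q_17 = 42·2702792175027422495764 + 128579687252711646811 = 113645851038404456468899 → 1936345050254656408537417/113645851038404456468899

17/1
13750/807
2050522/120347
522346417/30656986
2533783439635453/148710053152209
4452034462796189593/261293949293922894
46051291817180300584113/2702792175027422495764
1936345050254656408537417/113645851038404456468899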